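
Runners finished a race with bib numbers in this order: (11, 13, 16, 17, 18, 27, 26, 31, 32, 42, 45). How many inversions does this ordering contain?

1

Count, for each position, how many later elements it exceeds:
11: 0
13: 0
16: 0
17: 0
18: 0
27: 1
26: 0
31: 0
32: 0
42: 0
45: 0
Sum: 0 + 0 + 0 + 0 + 0 + 1 + 0 + 0 + 0 + 0 + 0 = 1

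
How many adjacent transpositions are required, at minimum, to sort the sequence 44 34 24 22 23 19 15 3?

27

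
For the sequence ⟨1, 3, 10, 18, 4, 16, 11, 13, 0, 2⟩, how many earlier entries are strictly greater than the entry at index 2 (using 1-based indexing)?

0

The element at index 2 is 3.
Elements before it: 1
None of them are larger than 3.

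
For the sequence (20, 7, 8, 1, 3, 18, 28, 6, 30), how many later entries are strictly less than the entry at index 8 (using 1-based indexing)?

0

The element at index 8 is 6.
Elements after it: 30
None of them are smaller than 6.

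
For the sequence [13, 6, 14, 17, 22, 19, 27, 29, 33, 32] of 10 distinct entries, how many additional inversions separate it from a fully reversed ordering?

42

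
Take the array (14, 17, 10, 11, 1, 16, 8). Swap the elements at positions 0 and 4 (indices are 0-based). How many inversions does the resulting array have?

9

Positions 0 and 4 hold 14 and 1; after swapping, the array is [1, 17, 10, 11, 14, 16, 8].
Element-by-element contributions:
1 → none → 0
17 → 10, 11, 14, 16, 8 → 5
10 → 8 → 1
11 → 8 → 1
14 → 8 → 1
16 → 8 → 1
8 → none → 0
Sum: 0 + 5 + 1 + 1 + 1 + 1 + 0 = 9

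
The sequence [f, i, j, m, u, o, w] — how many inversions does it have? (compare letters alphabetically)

There is 1 inversion.

Out-of-order index pairs (1-indexed):
(5,6): u > o
That's 1 pair.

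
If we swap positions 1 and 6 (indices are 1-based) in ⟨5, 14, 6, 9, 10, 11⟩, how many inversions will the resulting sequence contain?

Inversions: 11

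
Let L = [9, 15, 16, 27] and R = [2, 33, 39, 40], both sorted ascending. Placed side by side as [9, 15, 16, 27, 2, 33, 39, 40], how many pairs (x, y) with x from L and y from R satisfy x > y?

For each element r of the right run, count left-run elements greater than r:
r = 2: 9, 15, 16, 27 → 4
r = 33: none → 0
r = 39: none → 0
r = 40: none → 0
Cross-inversions: 4 + 0 + 0 + 0 = 4

There are 4 cross-inversions.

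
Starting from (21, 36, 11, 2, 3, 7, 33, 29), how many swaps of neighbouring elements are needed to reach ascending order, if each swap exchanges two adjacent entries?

Minimum adjacent swaps = number of inversions (each swap of adjacent out-of-order elements removes one inversion and no swap can remove more).
Count inversions — for each element, later elements that are smaller:
21: 11, 2, 3, 7 → 4
36: 11, 2, 3, 7, 33, 29 → 6
11: 2, 3, 7 → 3
2: none → 0
3: none → 0
7: none → 0
33: 29 → 1
29: none → 0
Total inversions: 4 + 6 + 3 + 0 + 0 + 0 + 1 + 0 = 14

Swaps: 14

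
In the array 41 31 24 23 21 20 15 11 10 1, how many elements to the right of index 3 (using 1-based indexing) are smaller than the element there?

The element at index 3 is 24.
Elements after it: 23, 21, 20, 15, 11, 10, 1
Those smaller than 24: 23, 21, 20, 15, 11, 10, 1

7 such elements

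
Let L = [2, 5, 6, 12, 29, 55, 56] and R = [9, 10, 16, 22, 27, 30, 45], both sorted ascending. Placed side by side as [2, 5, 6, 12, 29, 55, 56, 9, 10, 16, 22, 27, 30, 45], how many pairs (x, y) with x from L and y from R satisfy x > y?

There are 21 cross-inversions.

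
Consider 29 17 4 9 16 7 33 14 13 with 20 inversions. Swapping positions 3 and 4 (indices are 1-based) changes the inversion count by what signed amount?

Positions 3 and 4 hold 4 and 9; after swapping, the array is [29, 17, 9, 4, 16, 7, 33, 14, 13].
Count, for each position, how many later elements it exceeds:
29: 7
17: 6
9: 2
4: 0
16: 3
7: 0
33: 2
14: 1
13: 0
Sum: 7 + 6 + 2 + 0 + 3 + 0 + 2 + 1 + 0 = 21
Change: 21 − 20 = +1

+1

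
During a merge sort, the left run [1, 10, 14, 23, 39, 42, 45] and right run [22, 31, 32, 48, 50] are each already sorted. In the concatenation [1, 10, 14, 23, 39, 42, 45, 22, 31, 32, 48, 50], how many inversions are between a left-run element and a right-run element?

10 cross-inversions

Count, for every r in R, how many entries of L exceed r:
r = 22: 23, 39, 42, 45 → 4
r = 31: 39, 42, 45 → 3
r = 32: 39, 42, 45 → 3
r = 48: none → 0
r = 50: none → 0
Cross-inversions: 4 + 3 + 3 + 0 + 0 = 10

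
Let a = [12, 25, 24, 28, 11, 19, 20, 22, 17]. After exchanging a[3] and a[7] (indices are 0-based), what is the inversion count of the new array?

Inversions: 19

Positions 3 and 7 hold 28 and 22; after swapping, the array is [12, 25, 24, 22, 11, 19, 20, 28, 17].
Element-by-element contributions:
12: 1
25: 6
24: 5
22: 4
11: 0
19: 1
20: 1
28: 1
17: 0
Sum: 1 + 6 + 5 + 4 + 0 + 1 + 1 + 1 + 0 = 19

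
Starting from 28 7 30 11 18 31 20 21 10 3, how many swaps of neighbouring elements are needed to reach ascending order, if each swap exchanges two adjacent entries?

27 adjacent swaps

Each adjacent swap fixes exactly one inversion, so the minimum swap count equals the number of inversions.
Count inversions — for each element, later elements that are smaller:
28: 7, 11, 18, 20, 21, 10, 3 → 7
7: 3 → 1
30: 11, 18, 20, 21, 10, 3 → 6
11: 10, 3 → 2
18: 10, 3 → 2
31: 20, 21, 10, 3 → 4
20: 10, 3 → 2
21: 10, 3 → 2
10: 3 → 1
3: none → 0
Total inversions: 7 + 1 + 6 + 2 + 2 + 4 + 2 + 2 + 1 + 0 = 27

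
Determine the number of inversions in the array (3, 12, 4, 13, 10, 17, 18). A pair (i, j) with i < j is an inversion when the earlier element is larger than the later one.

3 inversions

Listing every pair i<j with a[i]>a[j] (using 0-based positions):
(1,2): 12 > 4
(1,4): 12 > 10
(3,4): 13 > 10
That's 3 pairs.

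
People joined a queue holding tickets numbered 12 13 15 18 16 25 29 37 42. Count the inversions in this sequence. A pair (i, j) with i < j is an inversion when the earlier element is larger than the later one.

1 inversion

Count, for each position, how many later elements it exceeds:
12 → none → 0
13 → none → 0
15 → none → 0
18 → 16 → 1
16 → none → 0
25 → none → 0
29 → none → 0
37 → none → 0
42 → none → 0
Sum: 0 + 0 + 0 + 1 + 0 + 0 + 0 + 0 + 0 = 1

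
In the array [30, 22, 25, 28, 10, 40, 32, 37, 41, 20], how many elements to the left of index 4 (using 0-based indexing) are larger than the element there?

The element at index 4 is 10.
Elements before it: 30, 22, 25, 28
Those larger than 10: 30, 22, 25, 28

4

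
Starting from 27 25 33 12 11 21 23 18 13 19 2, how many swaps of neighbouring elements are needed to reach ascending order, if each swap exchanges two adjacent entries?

40

Each adjacent swap fixes exactly one inversion, so the minimum swap count equals the number of inversions.
Count inversions — for each element, later elements that are smaller:
27: 25, 12, 11, 21, 23, 18, 13, 19, 2 → 9
25: 12, 11, 21, 23, 18, 13, 19, 2 → 8
33: 12, 11, 21, 23, 18, 13, 19, 2 → 8
12: 11, 2 → 2
11: 2 → 1
21: 18, 13, 19, 2 → 4
23: 18, 13, 19, 2 → 4
18: 13, 2 → 2
13: 2 → 1
19: 2 → 1
2: none → 0
Total inversions: 9 + 8 + 8 + 2 + 1 + 4 + 4 + 2 + 1 + 1 + 0 = 40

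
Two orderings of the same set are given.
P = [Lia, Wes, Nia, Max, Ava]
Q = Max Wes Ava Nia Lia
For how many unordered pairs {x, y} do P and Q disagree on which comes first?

Assign each item its position (1..5) in the first ordering, then rewrite the second ordering as that position sequence:
positions: Lia→1, Wes→2, Nia→3, Max→4, Ava→5
second ordering as positions: [4, 2, 5, 3, 1]
Discordant pairs = inversions in this position sequence.
4: 2, 3, 1 → 3
2: 1 → 1
5: 3, 1 → 2
3: 1 → 1
1: 0
Total: 3 + 1 + 2 + 1 + 0 = 7

7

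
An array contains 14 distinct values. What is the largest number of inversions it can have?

There are 91 inversions.

A reversed (strictly descending) arrangement makes every pair an inversion, giving C(14, 2) inversions.
C(14, 2) = 14·13/2 = 91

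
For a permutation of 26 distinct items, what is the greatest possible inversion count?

A reversed (strictly descending) arrangement makes every pair an inversion, giving C(26, 2) inversions.
C(26, 2) = 26·25/2 = 325

325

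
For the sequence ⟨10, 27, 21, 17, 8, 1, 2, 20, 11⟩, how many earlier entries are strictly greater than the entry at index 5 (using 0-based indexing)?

The element at index 5 is 1.
Elements before it: 10, 27, 21, 17, 8
Those larger than 1: 10, 27, 21, 17, 8

5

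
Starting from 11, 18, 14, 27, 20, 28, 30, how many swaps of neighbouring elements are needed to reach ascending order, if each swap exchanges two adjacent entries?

Each adjacent swap fixes exactly one inversion, so the minimum swap count equals the number of inversions.
Count inversions — for each element, later elements that are smaller:
11: none → 0
18: 14 → 1
14: none → 0
27: 20 → 1
20: none → 0
28: none → 0
30: none → 0
Total inversions: 0 + 1 + 0 + 1 + 0 + 0 + 0 = 2

2 adjacent swaps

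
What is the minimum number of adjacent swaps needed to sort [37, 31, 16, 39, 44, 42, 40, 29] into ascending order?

12

The minimum number of adjacent swaps to sort an array equals its inversion count, since every such swap removes exactly one inversion.
Count inversions — for each element, later elements that are smaller:
37: 31, 16, 29 → 3
31: 16, 29 → 2
16: none → 0
39: 29 → 1
44: 42, 40, 29 → 3
42: 40, 29 → 2
40: 29 → 1
29: none → 0
Total inversions: 3 + 2 + 0 + 1 + 3 + 2 + 1 + 0 = 12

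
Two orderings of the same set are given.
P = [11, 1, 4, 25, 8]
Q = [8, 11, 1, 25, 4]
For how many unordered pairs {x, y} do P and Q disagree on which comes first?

Assign each item its position (1..5) in the first ordering, then rewrite the second ordering as that position sequence:
positions: 11→1, 1→2, 4→3, 25→4, 8→5
second ordering as positions: [5, 1, 2, 4, 3]
Discordant pairs = inversions in this position sequence.
5: 1, 2, 4, 3 → 4
1: 0
2: 0
4: 3 → 1
3: 0
Total: 4 + 0 + 0 + 1 + 0 = 5

5 disagreeing pairs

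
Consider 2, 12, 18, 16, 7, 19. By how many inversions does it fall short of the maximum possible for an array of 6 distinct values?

Maximum inversions for 6 distinct elements is C(6, 2) = 6·5/2 = 15.
Current inversions — for each element, count later smaller elements:
2: 0
12: 1
18: 2
16: 1
7: 0
19: 0
Current total: 0 + 1 + 2 + 1 + 0 + 0 = 4
Shortfall: 15 − 4 = 11

11 inversions short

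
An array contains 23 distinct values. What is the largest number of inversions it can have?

The maximum occurs when the array is in strictly decreasing order: every one of the C(23, 2) pairs is inverted.
C(23, 2) = 23·22/2 = 253

253 inversions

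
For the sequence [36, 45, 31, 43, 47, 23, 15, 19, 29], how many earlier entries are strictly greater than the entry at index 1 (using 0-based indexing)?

0

The element at index 1 is 45.
Elements before it: 36
None of them are larger than 45.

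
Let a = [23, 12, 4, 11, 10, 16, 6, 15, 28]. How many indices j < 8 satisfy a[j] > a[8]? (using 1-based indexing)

2

The element at index 8 is 15.
Elements before it: 23, 12, 4, 11, 10, 16, 6
Those larger than 15: 23, 16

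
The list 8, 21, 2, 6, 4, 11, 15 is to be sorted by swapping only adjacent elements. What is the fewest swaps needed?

Each adjacent swap fixes exactly one inversion, so the minimum swap count equals the number of inversions.
Count inversions — for each element, later elements that are smaller:
8: 2, 6, 4 → 3
21: 2, 6, 4, 11, 15 → 5
2: none → 0
6: 4 → 1
4: none → 0
11: none → 0
15: none → 0
Total inversions: 3 + 5 + 0 + 1 + 0 + 0 + 0 = 9

Adjacent swaps: 9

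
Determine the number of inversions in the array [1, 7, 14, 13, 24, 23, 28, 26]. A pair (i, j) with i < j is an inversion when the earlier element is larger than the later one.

3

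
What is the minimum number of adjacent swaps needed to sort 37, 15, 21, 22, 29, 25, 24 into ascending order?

9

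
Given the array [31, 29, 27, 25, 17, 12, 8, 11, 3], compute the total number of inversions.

Element-by-element contributions:
31: 8
29: 7
27: 6
25: 5
17: 4
12: 3
8: 1
11: 1
3: 0
Sum: 8 + 7 + 6 + 5 + 4 + 3 + 1 + 1 + 0 = 35

35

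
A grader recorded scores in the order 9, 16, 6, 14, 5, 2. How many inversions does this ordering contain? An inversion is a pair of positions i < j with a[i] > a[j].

Inversion pairs (indices are 1-based):
(1,3): 9 > 6
(1,5): 9 > 5
(1,6): 9 > 2
(2,3): 16 > 6
(2,4): 16 > 14
(2,5): 16 > 5
(2,6): 16 > 2
(3,5): 6 > 5
(3,6): 6 > 2
(4,5): 14 > 5
(4,6): 14 > 2
(5,6): 5 > 2
That's 12 pairs.

12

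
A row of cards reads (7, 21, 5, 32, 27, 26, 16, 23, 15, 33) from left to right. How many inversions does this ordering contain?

For each element, count later entries that are smaller:
7: 1
21: 3
5: 0
32: 5
27: 4
26: 3
16: 1
23: 1
15: 0
33: 0
Sum: 1 + 3 + 0 + 5 + 4 + 3 + 1 + 1 + 0 + 0 = 18

18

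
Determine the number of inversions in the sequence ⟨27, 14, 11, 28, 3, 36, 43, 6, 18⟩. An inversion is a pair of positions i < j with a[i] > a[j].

17

Sweep left to right; for each value list the smaller values that follow it:
27 → 14, 11, 3, 6, 18 → 5
14 → 11, 3, 6 → 3
11 → 3, 6 → 2
28 → 3, 6, 18 → 3
3 → none → 0
36 → 6, 18 → 2
43 → 6, 18 → 2
6 → none → 0
18 → none → 0
Sum: 5 + 3 + 2 + 3 + 0 + 2 + 2 + 0 + 0 = 17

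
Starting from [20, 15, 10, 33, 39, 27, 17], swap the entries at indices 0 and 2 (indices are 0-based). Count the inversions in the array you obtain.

6

Positions 0 and 2 hold 20 and 10; after swapping, the array is [10, 15, 20, 33, 39, 27, 17].
Sweep left to right; for each value list the smaller values that follow it:
10 → none → 0
15 → none → 0
20 → 17 → 1
33 → 27, 17 → 2
39 → 27, 17 → 2
27 → 17 → 1
17 → none → 0
Sum: 0 + 0 + 1 + 2 + 2 + 1 + 0 = 6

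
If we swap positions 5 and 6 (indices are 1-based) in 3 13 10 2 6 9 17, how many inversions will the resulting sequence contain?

9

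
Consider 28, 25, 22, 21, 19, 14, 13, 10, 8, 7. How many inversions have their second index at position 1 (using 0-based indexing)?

1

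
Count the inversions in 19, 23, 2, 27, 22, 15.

Count, for each position, how many later elements it exceeds:
19: 2
23: 3
2: 0
27: 2
22: 1
15: 0
Sum: 2 + 3 + 0 + 2 + 1 + 0 = 8

8 inversions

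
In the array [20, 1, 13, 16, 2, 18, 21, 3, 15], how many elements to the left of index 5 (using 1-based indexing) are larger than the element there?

The element at index 5 is 2.
Elements before it: 20, 1, 13, 16
Those larger than 2: 20, 13, 16

3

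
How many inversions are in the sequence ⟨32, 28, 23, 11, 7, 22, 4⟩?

19

Element-by-element contributions:
32 → 28, 23, 11, 7, 22, 4 → 6
28 → 23, 11, 7, 22, 4 → 5
23 → 11, 7, 22, 4 → 4
11 → 7, 4 → 2
7 → 4 → 1
22 → 4 → 1
4 → none → 0
Sum: 6 + 5 + 4 + 2 + 1 + 1 + 0 = 19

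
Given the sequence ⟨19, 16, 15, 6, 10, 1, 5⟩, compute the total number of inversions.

There are 19 inversions.

Count, for each position, how many later elements it exceeds:
19: 6
16: 5
15: 4
6: 2
10: 2
1: 0
5: 0
Sum: 6 + 5 + 4 + 2 + 2 + 0 + 0 = 19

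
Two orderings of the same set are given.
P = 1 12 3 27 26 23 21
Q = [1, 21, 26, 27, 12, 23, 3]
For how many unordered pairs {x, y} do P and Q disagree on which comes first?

11

Assign each item its position (1..7) in the first ordering, then rewrite the second ordering as that position sequence:
positions: 1→1, 12→2, 3→3, 27→4, 26→5, 23→6, 21→7
second ordering as positions: [1, 7, 5, 4, 2, 6, 3]
Discordant pairs = inversions in this position sequence.
1: 0
7: 5, 4, 2, 6, 3 → 5
5: 4, 2, 3 → 3
4: 2, 3 → 2
2: 0
6: 3 → 1
3: 0
Total: 0 + 5 + 3 + 2 + 0 + 1 + 0 = 11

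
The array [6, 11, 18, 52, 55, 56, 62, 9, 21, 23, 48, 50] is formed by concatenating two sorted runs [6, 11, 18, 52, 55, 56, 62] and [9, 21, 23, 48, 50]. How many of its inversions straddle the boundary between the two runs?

There are 22 cross-inversions.

Count, for every r in R, how many entries of L exceed r:
r = 9: 11, 18, 52, 55, 56, 62 → 6
r = 21: 52, 55, 56, 62 → 4
r = 23: 52, 55, 56, 62 → 4
r = 48: 52, 55, 56, 62 → 4
r = 50: 52, 55, 56, 62 → 4
Cross-inversions: 6 + 4 + 4 + 4 + 4 = 22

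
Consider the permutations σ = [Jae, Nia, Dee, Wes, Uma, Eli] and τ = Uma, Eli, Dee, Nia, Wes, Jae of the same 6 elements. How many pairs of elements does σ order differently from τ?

12

Assign each item its position (1..6) in the first ordering, then rewrite the second ordering as that position sequence:
positions: Jae→1, Nia→2, Dee→3, Wes→4, Uma→5, Eli→6
second ordering as positions: [5, 6, 3, 2, 4, 1]
Discordant pairs = inversions in this position sequence.
5: 3, 2, 4, 1 → 4
6: 3, 2, 4, 1 → 4
3: 2, 1 → 2
2: 1 → 1
4: 1 → 1
1: 0
Total: 4 + 4 + 2 + 1 + 1 + 0 = 12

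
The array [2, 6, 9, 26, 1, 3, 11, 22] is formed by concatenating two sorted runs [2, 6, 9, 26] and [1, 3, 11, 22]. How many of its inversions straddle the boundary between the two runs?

9

Count, for every r in R, how many entries of L exceed r:
r = 1: 2, 6, 9, 26 → 4
r = 3: 6, 9, 26 → 3
r = 11: 26 → 1
r = 22: 26 → 1
Cross-inversions: 4 + 3 + 1 + 1 = 9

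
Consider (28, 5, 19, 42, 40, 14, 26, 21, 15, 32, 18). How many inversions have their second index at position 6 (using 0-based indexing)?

3

The element at index 6 is 26.
Elements before it: 28, 5, 19, 42, 40, 14
Those larger than 26: 28, 42, 40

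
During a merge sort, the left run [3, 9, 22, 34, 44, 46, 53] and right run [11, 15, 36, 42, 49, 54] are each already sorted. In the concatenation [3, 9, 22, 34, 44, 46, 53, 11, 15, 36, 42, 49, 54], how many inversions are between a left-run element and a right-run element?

17

Count, for every r in R, how many entries of L exceed r:
r = 11: 22, 34, 44, 46, 53 → 5
r = 15: 22, 34, 44, 46, 53 → 5
r = 36: 44, 46, 53 → 3
r = 42: 44, 46, 53 → 3
r = 49: 53 → 1
r = 54: none → 0
Cross-inversions: 5 + 5 + 3 + 3 + 1 + 0 = 17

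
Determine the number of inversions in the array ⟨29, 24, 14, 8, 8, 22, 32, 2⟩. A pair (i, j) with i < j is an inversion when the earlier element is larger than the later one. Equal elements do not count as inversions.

Out-of-order pairs: 18

Count, for each position, how many later elements it exceeds:
29: 6
24: 5
14: 3
8: 1
8: 1
22: 1
32: 1
2: 0
Sum: 6 + 5 + 3 + 1 + 1 + 1 + 1 + 0 = 18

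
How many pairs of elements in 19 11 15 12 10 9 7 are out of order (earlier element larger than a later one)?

For each element, count later entries that are smaller:
19: 6
11: 3
15: 4
12: 3
10: 2
9: 1
7: 0
Sum: 6 + 3 + 4 + 3 + 2 + 1 + 0 = 19

19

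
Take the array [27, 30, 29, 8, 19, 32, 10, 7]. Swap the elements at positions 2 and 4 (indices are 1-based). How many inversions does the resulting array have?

16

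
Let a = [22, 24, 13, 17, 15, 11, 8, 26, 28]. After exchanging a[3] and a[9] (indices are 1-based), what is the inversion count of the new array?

Positions 3 and 9 hold 13 and 28; after swapping, the array is [22, 24, 28, 17, 15, 11, 8, 26, 13].
Count, for each position, how many later elements it exceeds:
22 → 17, 15, 11, 8, 13 → 5
24 → 17, 15, 11, 8, 13 → 5
28 → 17, 15, 11, 8, 26, 13 → 6
17 → 15, 11, 8, 13 → 4
15 → 11, 8, 13 → 3
11 → 8 → 1
8 → none → 0
26 → 13 → 1
13 → none → 0
Sum: 5 + 5 + 6 + 4 + 3 + 1 + 0 + 1 + 0 = 25

25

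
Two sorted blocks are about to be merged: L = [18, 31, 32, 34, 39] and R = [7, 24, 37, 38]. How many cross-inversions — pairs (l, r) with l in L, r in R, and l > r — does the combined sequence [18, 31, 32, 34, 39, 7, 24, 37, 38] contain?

There are 11 cross-inversions.

Count, for every r in R, how many entries of L exceed r:
r = 7: 18, 31, 32, 34, 39 → 5
r = 24: 31, 32, 34, 39 → 4
r = 37: 39 → 1
r = 38: 39 → 1
Cross-inversions: 5 + 4 + 1 + 1 = 11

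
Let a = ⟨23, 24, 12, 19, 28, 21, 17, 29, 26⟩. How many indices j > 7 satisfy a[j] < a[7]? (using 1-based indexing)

0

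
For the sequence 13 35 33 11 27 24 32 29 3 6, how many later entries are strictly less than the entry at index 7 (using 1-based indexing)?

The element at index 7 is 32.
Elements after it: 29, 3, 6
Those smaller than 32: 29, 3, 6

3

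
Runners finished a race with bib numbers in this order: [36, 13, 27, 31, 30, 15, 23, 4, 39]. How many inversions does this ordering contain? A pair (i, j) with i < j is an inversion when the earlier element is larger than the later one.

20 out-of-order pairs

For each element, count later entries that are smaller:
36: 7
13: 1
27: 3
31: 4
30: 3
15: 1
23: 1
4: 0
39: 0
Sum: 7 + 1 + 3 + 4 + 3 + 1 + 1 + 0 + 0 = 20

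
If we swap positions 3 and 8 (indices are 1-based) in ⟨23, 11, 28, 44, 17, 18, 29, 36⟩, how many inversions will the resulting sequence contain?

Positions 3 and 8 hold 28 and 36; after swapping, the array is [23, 11, 36, 44, 17, 18, 29, 28].
Count, for each position, how many later elements it exceeds:
23 → 11, 17, 18 → 3
11 → none → 0
36 → 17, 18, 29, 28 → 4
44 → 17, 18, 29, 28 → 4
17 → none → 0
18 → none → 0
29 → 28 → 1
28 → none → 0
Sum: 3 + 0 + 4 + 4 + 0 + 0 + 1 + 0 = 12

12 inversions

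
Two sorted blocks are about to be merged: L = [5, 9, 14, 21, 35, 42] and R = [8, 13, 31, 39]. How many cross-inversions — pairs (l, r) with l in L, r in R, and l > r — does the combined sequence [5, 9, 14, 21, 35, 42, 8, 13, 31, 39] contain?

Count, for every r in R, how many entries of L exceed r:
r = 8: 9, 14, 21, 35, 42 → 5
r = 13: 14, 21, 35, 42 → 4
r = 31: 35, 42 → 2
r = 39: 42 → 1
Cross-inversions: 5 + 4 + 2 + 1 = 12

12 cross-inversions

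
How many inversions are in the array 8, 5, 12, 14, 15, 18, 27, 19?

2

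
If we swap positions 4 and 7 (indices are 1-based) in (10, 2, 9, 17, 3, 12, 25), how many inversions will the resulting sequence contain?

Positions 4 and 7 hold 17 and 25; after swapping, the array is [10, 2, 9, 25, 3, 12, 17].
Sweep left to right; for each value list the smaller values that follow it:
10: 3
2: 0
9: 1
25: 3
3: 0
12: 0
17: 0
Sum: 3 + 0 + 1 + 3 + 0 + 0 + 0 = 7

7 inversions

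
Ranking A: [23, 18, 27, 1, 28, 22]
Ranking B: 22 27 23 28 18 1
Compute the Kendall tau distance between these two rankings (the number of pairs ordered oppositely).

There are 9 discordant pairs.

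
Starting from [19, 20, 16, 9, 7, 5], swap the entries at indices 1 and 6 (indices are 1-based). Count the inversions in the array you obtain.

Positions 1 and 6 hold 19 and 5; after swapping, the array is [5, 20, 16, 9, 7, 19].
For each element, count later entries that are smaller:
5: 0
20: 4
16: 2
9: 1
7: 0
19: 0
Sum: 0 + 4 + 2 + 1 + 0 + 0 = 7

Inversions: 7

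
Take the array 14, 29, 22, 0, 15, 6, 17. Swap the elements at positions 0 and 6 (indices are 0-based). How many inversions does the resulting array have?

Positions 0 and 6 hold 14 and 17; after swapping, the array is [17, 29, 22, 0, 15, 6, 14].
Count, for each position, how many later elements it exceeds:
17 → 0, 15, 6, 14 → 4
29 → 22, 0, 15, 6, 14 → 5
22 → 0, 15, 6, 14 → 4
0 → none → 0
15 → 6, 14 → 2
6 → none → 0
14 → none → 0
Sum: 4 + 5 + 4 + 0 + 2 + 0 + 0 = 15

15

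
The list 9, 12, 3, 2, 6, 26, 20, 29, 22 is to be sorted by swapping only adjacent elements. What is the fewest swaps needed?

The minimum number of adjacent swaps to sort an array equals its inversion count, since every such swap removes exactly one inversion.
Count inversions — for each element, later elements that are smaller:
9: 3, 2, 6 → 3
12: 3, 2, 6 → 3
3: 2 → 1
2: none → 0
6: none → 0
26: 20, 22 → 2
20: none → 0
29: 22 → 1
22: none → 0
Total inversions: 3 + 3 + 1 + 0 + 0 + 2 + 0 + 1 + 0 = 10

10 adjacent swaps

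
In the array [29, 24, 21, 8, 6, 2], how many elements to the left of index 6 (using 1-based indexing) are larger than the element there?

The element at index 6 is 2.
Elements before it: 29, 24, 21, 8, 6
Those larger than 2: 29, 24, 21, 8, 6

5 such elements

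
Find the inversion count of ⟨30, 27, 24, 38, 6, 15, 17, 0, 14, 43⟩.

Inversions: 28

Element-by-element contributions:
30: 7
27: 6
24: 5
38: 5
6: 1
15: 2
17: 2
0: 0
14: 0
43: 0
Sum: 7 + 6 + 5 + 5 + 1 + 2 + 2 + 0 + 0 + 0 = 28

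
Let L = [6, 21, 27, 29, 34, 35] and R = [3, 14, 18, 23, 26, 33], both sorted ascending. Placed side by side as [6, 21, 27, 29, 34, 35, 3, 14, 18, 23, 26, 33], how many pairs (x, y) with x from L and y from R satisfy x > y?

Take each right-half value and tally the left-half values above it:
r = 3: 6, 21, 27, 29, 34, 35 → 6
r = 14: 21, 27, 29, 34, 35 → 5
r = 18: 21, 27, 29, 34, 35 → 5
r = 23: 27, 29, 34, 35 → 4
r = 26: 27, 29, 34, 35 → 4
r = 33: 34, 35 → 2
Cross-inversions: 6 + 5 + 5 + 4 + 4 + 2 = 26

26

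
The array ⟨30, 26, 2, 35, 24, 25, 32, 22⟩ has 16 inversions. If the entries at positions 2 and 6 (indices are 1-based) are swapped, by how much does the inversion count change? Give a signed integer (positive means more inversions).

Positions 2 and 6 hold 26 and 25; after swapping, the array is [30, 25, 2, 35, 24, 26, 32, 22].
For each element, count later entries that are smaller:
30 → 25, 2, 24, 26, 22 → 5
25 → 2, 24, 22 → 3
2 → none → 0
35 → 24, 26, 32, 22 → 4
24 → 22 → 1
26 → 22 → 1
32 → 22 → 1
22 → none → 0
Sum: 5 + 3 + 0 + 4 + 1 + 1 + 1 + 0 = 15
Change: 15 − 16 = -1

-1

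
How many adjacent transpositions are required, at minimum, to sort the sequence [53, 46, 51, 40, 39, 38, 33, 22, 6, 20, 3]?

Each adjacent swap fixes exactly one inversion, so the minimum swap count equals the number of inversions.
Count inversions — for each element, later elements that are smaller:
53: 46, 51, 40, 39, 38, 33, 22, 6, 20, 3 → 10
46: 40, 39, 38, 33, 22, 6, 20, 3 → 8
51: 40, 39, 38, 33, 22, 6, 20, 3 → 8
40: 39, 38, 33, 22, 6, 20, 3 → 7
39: 38, 33, 22, 6, 20, 3 → 6
38: 33, 22, 6, 20, 3 → 5
33: 22, 6, 20, 3 → 4
22: 6, 20, 3 → 3
6: 3 → 1
20: 3 → 1
3: none → 0
Total inversions: 10 + 8 + 8 + 7 + 6 + 5 + 4 + 3 + 1 + 1 + 0 = 53

Swaps: 53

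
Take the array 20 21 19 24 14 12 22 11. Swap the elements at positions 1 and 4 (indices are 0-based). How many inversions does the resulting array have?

16 inversions

Positions 1 and 4 hold 21 and 14; after swapping, the array is [20, 14, 19, 24, 21, 12, 22, 11].
Count, for each position, how many later elements it exceeds:
20: 4
14: 2
19: 2
24: 4
21: 2
12: 1
22: 1
11: 0
Sum: 4 + 2 + 2 + 4 + 2 + 1 + 1 + 0 = 16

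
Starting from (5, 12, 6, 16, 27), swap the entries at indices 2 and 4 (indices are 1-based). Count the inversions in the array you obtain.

Positions 2 and 4 hold 12 and 16; after swapping, the array is [5, 16, 6, 12, 27].
Element-by-element contributions:
5: 0
16: 2
6: 0
12: 0
27: 0
Sum: 0 + 2 + 0 + 0 + 0 = 2

Inversions: 2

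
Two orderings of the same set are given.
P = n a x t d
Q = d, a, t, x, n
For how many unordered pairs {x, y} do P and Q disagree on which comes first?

Assign each item its position (1..5) in the first ordering, then rewrite the second ordering as that position sequence:
positions: n→1, a→2, x→3, t→4, d→5
second ordering as positions: [5, 2, 4, 3, 1]
Discordant pairs = inversions in this position sequence.
5: 2, 4, 3, 1 → 4
2: 1 → 1
4: 3, 1 → 2
3: 1 → 1
1: 0
Total: 4 + 1 + 2 + 1 + 0 = 8

Disagreeing pairs: 8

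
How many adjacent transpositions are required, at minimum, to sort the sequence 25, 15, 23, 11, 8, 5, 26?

Minimum adjacent swaps = number of inversions (each swap of adjacent out-of-order elements removes one inversion and no swap can remove more).
Count inversions — for each element, later elements that are smaller:
25: 15, 23, 11, 8, 5 → 5
15: 11, 8, 5 → 3
23: 11, 8, 5 → 3
11: 8, 5 → 2
8: 5 → 1
5: none → 0
26: none → 0
Total inversions: 5 + 3 + 3 + 2 + 1 + 0 + 0 = 14

14 adjacent swaps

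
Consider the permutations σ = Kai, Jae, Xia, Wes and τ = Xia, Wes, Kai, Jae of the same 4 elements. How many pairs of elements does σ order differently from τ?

Assign each item its position (1..4) in the first ordering, then rewrite the second ordering as that position sequence:
positions: Kai→1, Jae→2, Xia→3, Wes→4
second ordering as positions: [3, 4, 1, 2]
Discordant pairs = inversions in this position sequence.
3: 1, 2 → 2
4: 1, 2 → 2
1: 0
2: 0
Total: 2 + 2 + 0 + 0 = 4

Discordant pairs: 4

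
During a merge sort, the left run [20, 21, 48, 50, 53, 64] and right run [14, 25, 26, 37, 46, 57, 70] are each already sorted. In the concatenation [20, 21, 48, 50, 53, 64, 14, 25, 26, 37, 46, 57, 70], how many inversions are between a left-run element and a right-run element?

23 split inversions

Take each right-half value and tally the left-half values above it:
r = 14: 20, 21, 48, 50, 53, 64 → 6
r = 25: 48, 50, 53, 64 → 4
r = 26: 48, 50, 53, 64 → 4
r = 37: 48, 50, 53, 64 → 4
r = 46: 48, 50, 53, 64 → 4
r = 57: 64 → 1
r = 70: none → 0
Cross-inversions: 6 + 4 + 4 + 4 + 4 + 1 + 0 = 23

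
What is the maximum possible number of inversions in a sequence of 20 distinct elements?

The maximum occurs when the array is in strictly decreasing order: every one of the C(20, 2) pairs is inverted.
C(20, 2) = 20·19/2 = 190

There are 190 inversions.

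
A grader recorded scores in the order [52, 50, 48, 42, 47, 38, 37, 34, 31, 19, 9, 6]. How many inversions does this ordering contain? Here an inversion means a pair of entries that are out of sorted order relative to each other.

There are 65 inversions.

Count, for each position, how many later elements it exceeds:
52 → 50, 48, 42, 47, 38, 37, 34, 31, 19, 9, 6 → 11
50 → 48, 42, 47, 38, 37, 34, 31, 19, 9, 6 → 10
48 → 42, 47, 38, 37, 34, 31, 19, 9, 6 → 9
42 → 38, 37, 34, 31, 19, 9, 6 → 7
47 → 38, 37, 34, 31, 19, 9, 6 → 7
38 → 37, 34, 31, 19, 9, 6 → 6
37 → 34, 31, 19, 9, 6 → 5
34 → 31, 19, 9, 6 → 4
31 → 19, 9, 6 → 3
19 → 9, 6 → 2
9 → 6 → 1
6 → none → 0
Sum: 11 + 10 + 9 + 7 + 7 + 6 + 5 + 4 + 3 + 2 + 1 + 0 = 65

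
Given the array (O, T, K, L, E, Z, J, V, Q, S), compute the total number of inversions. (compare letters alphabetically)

20 out-of-order pairs

Count, for each position, how many later elements it exceeds:
O → K, L, E, J → 4
T → K, L, E, J, Q, S → 6
K → E, J → 2
L → E, J → 2
E → none → 0
Z → J, V, Q, S → 4
J → none → 0
V → Q, S → 2
Q → none → 0
S → none → 0
Sum: 4 + 6 + 2 + 2 + 0 + 4 + 0 + 2 + 0 + 0 = 20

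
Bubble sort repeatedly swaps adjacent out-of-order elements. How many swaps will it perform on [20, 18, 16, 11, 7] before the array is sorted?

10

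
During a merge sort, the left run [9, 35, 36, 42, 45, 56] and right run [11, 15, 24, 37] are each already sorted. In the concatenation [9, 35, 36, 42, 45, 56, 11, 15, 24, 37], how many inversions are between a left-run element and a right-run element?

There are 18 split inversions.

Count, for every r in R, how many entries of L exceed r:
r = 11: 35, 36, 42, 45, 56 → 5
r = 15: 35, 36, 42, 45, 56 → 5
r = 24: 35, 36, 42, 45, 56 → 5
r = 37: 42, 45, 56 → 3
Cross-inversions: 5 + 5 + 5 + 3 = 18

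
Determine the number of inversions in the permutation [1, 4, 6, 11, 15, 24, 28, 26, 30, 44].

Sweep left to right; for each value list the smaller values that follow it:
1: 0
4: 0
6: 0
11: 0
15: 0
24: 0
28: 1
26: 0
30: 0
44: 0
Sum: 0 + 0 + 0 + 0 + 0 + 0 + 1 + 0 + 0 + 0 = 1

There is 1 inversion.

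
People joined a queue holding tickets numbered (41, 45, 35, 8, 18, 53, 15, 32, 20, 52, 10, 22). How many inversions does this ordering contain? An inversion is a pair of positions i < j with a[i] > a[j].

38

Element-by-element contributions:
41 → 35, 8, 18, 15, 32, 20, 10, 22 → 8
45 → 35, 8, 18, 15, 32, 20, 10, 22 → 8
35 → 8, 18, 15, 32, 20, 10, 22 → 7
8 → none → 0
18 → 15, 10 → 2
53 → 15, 32, 20, 52, 10, 22 → 6
15 → 10 → 1
32 → 20, 10, 22 → 3
20 → 10 → 1
52 → 10, 22 → 2
10 → none → 0
22 → none → 0
Sum: 8 + 8 + 7 + 0 + 2 + 6 + 1 + 3 + 1 + 2 + 0 + 0 = 38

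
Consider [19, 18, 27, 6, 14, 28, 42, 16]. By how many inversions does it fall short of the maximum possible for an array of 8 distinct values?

16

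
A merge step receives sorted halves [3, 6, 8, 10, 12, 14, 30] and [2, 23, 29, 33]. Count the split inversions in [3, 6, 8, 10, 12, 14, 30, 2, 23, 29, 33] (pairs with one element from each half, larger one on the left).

For each element r of the right run, count left-run elements greater than r:
r = 2: 3, 6, 8, 10, 12, 14, 30 → 7
r = 23: 30 → 1
r = 29: 30 → 1
r = 33: none → 0
Cross-inversions: 7 + 1 + 1 + 0 = 9

Cross-inversions: 9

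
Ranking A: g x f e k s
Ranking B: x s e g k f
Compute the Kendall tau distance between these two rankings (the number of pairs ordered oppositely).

Discordant pairs: 8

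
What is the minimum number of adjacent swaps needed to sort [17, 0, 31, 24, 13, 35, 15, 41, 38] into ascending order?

Minimum adjacent swaps = number of inversions (each swap of adjacent out-of-order elements removes one inversion and no swap can remove more).
Count inversions — for each element, later elements that are smaller:
17: 0, 13, 15 → 3
0: none → 0
31: 24, 13, 15 → 3
24: 13, 15 → 2
13: none → 0
35: 15 → 1
15: none → 0
41: 38 → 1
38: none → 0
Total inversions: 3 + 0 + 3 + 2 + 0 + 1 + 0 + 1 + 0 = 10

10 swaps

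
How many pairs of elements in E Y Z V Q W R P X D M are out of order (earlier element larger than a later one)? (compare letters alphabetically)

36 out-of-order pairs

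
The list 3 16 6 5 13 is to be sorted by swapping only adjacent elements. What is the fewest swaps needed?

Each adjacent swap fixes exactly one inversion, so the minimum swap count equals the number of inversions.
Count inversions — for each element, later elements that are smaller:
3: none → 0
16: 6, 5, 13 → 3
6: 5 → 1
5: none → 0
13: none → 0
Total inversions: 0 + 3 + 1 + 0 + 0 = 4

4 swaps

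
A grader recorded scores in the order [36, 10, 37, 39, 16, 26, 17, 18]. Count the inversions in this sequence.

Count, for each position, how many later elements it exceeds:
36 → 10, 16, 26, 17, 18 → 5
10 → none → 0
37 → 16, 26, 17, 18 → 4
39 → 16, 26, 17, 18 → 4
16 → none → 0
26 → 17, 18 → 2
17 → none → 0
18 → none → 0
Sum: 5 + 0 + 4 + 4 + 0 + 2 + 0 + 0 = 15

Inversions: 15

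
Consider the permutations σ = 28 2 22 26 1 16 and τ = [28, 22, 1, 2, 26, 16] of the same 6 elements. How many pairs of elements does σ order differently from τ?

Assign each item its position (1..6) in the first ordering, then rewrite the second ordering as that position sequence:
positions: 28→1, 2→2, 22→3, 26→4, 1→5, 16→6
second ordering as positions: [1, 3, 5, 2, 4, 6]
Discordant pairs = inversions in this position sequence.
1: 0
3: 2 → 1
5: 2, 4 → 2
2: 0
4: 0
6: 0
Total: 0 + 1 + 2 + 0 + 0 + 0 = 3

3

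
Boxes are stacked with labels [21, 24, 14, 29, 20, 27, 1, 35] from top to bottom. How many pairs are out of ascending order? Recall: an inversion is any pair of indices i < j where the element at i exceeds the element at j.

12 inversions

For each element, count later entries that are smaller:
21: 3
24: 3
14: 1
29: 3
20: 1
27: 1
1: 0
35: 0
Sum: 3 + 3 + 1 + 3 + 1 + 1 + 0 + 0 = 12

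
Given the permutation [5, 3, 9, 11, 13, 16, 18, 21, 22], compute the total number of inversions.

Count, for each position, how many later elements it exceeds:
5 → 3 → 1
3 → none → 0
9 → none → 0
11 → none → 0
13 → none → 0
16 → none → 0
18 → none → 0
21 → none → 0
22 → none → 0
Sum: 1 + 0 + 0 + 0 + 0 + 0 + 0 + 0 + 0 = 1

1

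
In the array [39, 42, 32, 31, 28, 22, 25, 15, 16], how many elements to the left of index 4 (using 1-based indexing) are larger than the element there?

The element at index 4 is 31.
Elements before it: 39, 42, 32
Those larger than 31: 39, 42, 32

3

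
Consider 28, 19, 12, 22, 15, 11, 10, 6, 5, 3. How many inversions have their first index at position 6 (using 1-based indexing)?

4

The element at index 6 is 11.
Elements after it: 10, 6, 5, 3
Those smaller than 11: 10, 6, 5, 3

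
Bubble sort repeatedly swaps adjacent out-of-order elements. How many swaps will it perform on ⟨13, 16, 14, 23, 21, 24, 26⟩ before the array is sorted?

The minimum number of adjacent swaps to sort an array equals its inversion count, since every such swap removes exactly one inversion.
Count inversions — for each element, later elements that are smaller:
13: none → 0
16: 14 → 1
14: none → 0
23: 21 → 1
21: none → 0
24: none → 0
26: none → 0
Total inversions: 0 + 1 + 0 + 1 + 0 + 0 + 0 = 2

Swaps: 2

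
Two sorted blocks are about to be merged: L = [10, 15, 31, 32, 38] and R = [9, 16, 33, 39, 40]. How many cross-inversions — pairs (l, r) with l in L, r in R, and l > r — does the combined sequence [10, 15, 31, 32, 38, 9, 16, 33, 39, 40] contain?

Take each right-half value and tally the left-half values above it:
r = 9: 10, 15, 31, 32, 38 → 5
r = 16: 31, 32, 38 → 3
r = 33: 38 → 1
r = 39: none → 0
r = 40: none → 0
Cross-inversions: 5 + 3 + 1 + 0 + 0 = 9

9 cross-inversions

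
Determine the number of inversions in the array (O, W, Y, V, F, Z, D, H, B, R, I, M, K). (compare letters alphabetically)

48

Count, for each position, how many later elements it exceeds:
O: 7
W: 9
Y: 9
V: 8
F: 2
Z: 7
D: 1
H: 1
B: 0
R: 3
I: 0
M: 1
K: 0
Sum: 7 + 9 + 9 + 8 + 2 + 7 + 1 + 1 + 0 + 3 + 0 + 1 + 0 = 48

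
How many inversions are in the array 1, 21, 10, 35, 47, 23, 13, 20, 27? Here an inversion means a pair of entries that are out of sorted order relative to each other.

Sweep left to right; for each value list the smaller values that follow it:
1 → none → 0
21 → 10, 13, 20 → 3
10 → none → 0
35 → 23, 13, 20, 27 → 4
47 → 23, 13, 20, 27 → 4
23 → 13, 20 → 2
13 → none → 0
20 → none → 0
27 → none → 0
Sum: 0 + 3 + 0 + 4 + 4 + 2 + 0 + 0 + 0 = 13

Inversions: 13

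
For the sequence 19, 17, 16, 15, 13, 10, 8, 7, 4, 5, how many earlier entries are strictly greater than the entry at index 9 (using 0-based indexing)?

8

The element at index 9 is 5.
Elements before it: 19, 17, 16, 15, 13, 10, 8, 7, 4
Those larger than 5: 19, 17, 16, 15, 13, 10, 8, 7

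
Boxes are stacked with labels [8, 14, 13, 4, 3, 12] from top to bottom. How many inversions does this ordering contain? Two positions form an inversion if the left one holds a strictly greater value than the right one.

10 inversions

Element-by-element contributions:
8 → 4, 3 → 2
14 → 13, 4, 3, 12 → 4
13 → 4, 3, 12 → 3
4 → 3 → 1
3 → none → 0
12 → none → 0
Sum: 2 + 4 + 3 + 1 + 0 + 0 = 10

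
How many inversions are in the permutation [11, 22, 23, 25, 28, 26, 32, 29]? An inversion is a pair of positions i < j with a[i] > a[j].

There are 2 out-of-order pairs.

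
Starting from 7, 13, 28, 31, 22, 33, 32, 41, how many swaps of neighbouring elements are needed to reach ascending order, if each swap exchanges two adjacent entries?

3 adjacent swaps

Minimum adjacent swaps = number of inversions (each swap of adjacent out-of-order elements removes one inversion and no swap can remove more).
Count inversions — for each element, later elements that are smaller:
7: none → 0
13: none → 0
28: 22 → 1
31: 22 → 1
22: none → 0
33: 32 → 1
32: none → 0
41: none → 0
Total inversions: 0 + 0 + 1 + 1 + 0 + 1 + 0 + 0 = 3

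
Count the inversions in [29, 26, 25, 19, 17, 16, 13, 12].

28 inversions

Element-by-element contributions:
29 → 26, 25, 19, 17, 16, 13, 12 → 7
26 → 25, 19, 17, 16, 13, 12 → 6
25 → 19, 17, 16, 13, 12 → 5
19 → 17, 16, 13, 12 → 4
17 → 16, 13, 12 → 3
16 → 13, 12 → 2
13 → 12 → 1
12 → none → 0
Sum: 7 + 6 + 5 + 4 + 3 + 2 + 1 + 0 = 28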